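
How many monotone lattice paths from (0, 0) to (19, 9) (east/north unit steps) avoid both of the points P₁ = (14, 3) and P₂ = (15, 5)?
Number of paths = 5650260

Inclusion–exclusion. Total paths: C(28, 19) = 6906900. Through P₁: C(17, 14)·C(11, 5) = 314160. Through P₂: C(20, 15)·C(8, 4) = 1085280. Since P₁ is strictly southwest of P₂, a monotone path through both must visit P₁ then P₂; paths through both = C(17, 14)·C(3, 1)·C(8, 4) = 142800. Avoid both = 6906900 − 314160 − 1085280 + 142800 = 5650260.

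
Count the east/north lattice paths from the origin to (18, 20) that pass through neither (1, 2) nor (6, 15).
Number of paths = 19788568380

Inclusion–exclusion. Total paths: C(38, 18) = 33578000610. Through P₁: C(3, 1)·C(35, 17) = 13612702950. Through P₂: C(21, 6)·C(17, 12) = 335785632. Since P₁ is strictly southwest of P₂, a monotone path through both must visit P₁ then P₂; paths through both = C(3, 1)·C(18, 5)·C(17, 12) = 159056352. Avoid both = 33578000610 − 13612702950 − 335785632 + 159056352 = 19788568380.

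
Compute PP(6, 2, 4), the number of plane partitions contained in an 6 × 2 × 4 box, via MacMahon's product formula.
PP(6, 2, 4) = 13860

Evaluate the triple product over i = 1..6, j = 1..2, k = 1..4. The factors are (2/1) · (3/2) · (4/3) · (5/4) · (3/2) · (4/3) · (5/4) · (6/5) · … (48 factors total). The numerators and denominators telescope so the product is an integer; carrying out the multiplication exactly gives PP(6, 2, 4) = 13860.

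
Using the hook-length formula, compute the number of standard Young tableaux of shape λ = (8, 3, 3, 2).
# SYT of shape (8, 3, 3, 2) = 206388

Hook-length formula: f^λ = n! / Π hook(c), product over all cells c of the Young diagram. For λ = (8, 3, 3, 2), n = 16 boxes. Hook lengths by row (left-to-right, top-to-bottom): [11, 10, 8, 5, 4, 3, 2, 1]; [5, 4, 2]; [4, 3, 1]; [2, 1]. Product of hooks = 101376000. So f^λ = 16! / 101376000 = 20922789888000 / 101376000 = 206388.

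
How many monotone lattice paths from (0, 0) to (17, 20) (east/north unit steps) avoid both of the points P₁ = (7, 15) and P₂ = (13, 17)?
Number of paths = 11368763448

Inclusion–exclusion. Total paths: C(37, 17) = 15905368710. Through P₁: C(22, 7)·C(15, 10) = 512143632. Through P₂: C(30, 13)·C(7, 4) = 4191594750. Since P₁ is strictly southwest of P₂, a monotone path through both must visit P₁ then P₂; paths through both = C(22, 7)·C(8, 6)·C(7, 4) = 167133120. Avoid both = 15905368710 − 512143632 − 4191594750 + 167133120 = 11368763448.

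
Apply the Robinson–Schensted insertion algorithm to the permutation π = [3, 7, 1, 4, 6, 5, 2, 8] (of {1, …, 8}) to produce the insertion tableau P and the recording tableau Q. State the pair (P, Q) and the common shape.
P = [1, 2, 5, 8] / [3, 4] / [6] / [7];  Q = [1, 2, 5, 8] / [3, 4] / [6] / [7];  common shape = (4, 2, 1, 1)

Row-insert the values π_1, π_2, … into P one at a time, bumping the leftmost entry strictly greater than the inserted value down to the next row. The recording tableau Q records, in position (i, j), the step at which that cell was added to P.
  Insert 3 (step 1): P = [3];  Q = [1]
  Insert 7 (step 2): P = [3, 7];  Q = [1, 2]
  Insert 1 (step 3): P = [1, 7] / [3];  Q = [1, 2] / [3]
  Insert 4 (step 4): P = [1, 4] / [3, 7];  Q = [1, 2] / [3, 4]
  Insert 6 (step 5): P = [1, 4, 6] / [3, 7];  Q = [1, 2, 5] / [3, 4]
  Insert 5 (step 6): P = [1, 4, 5] / [3, 6] / [7];  Q = [1, 2, 5] / [3, 4] / [6]
  Insert 2 (step 7): P = [1, 2, 5] / [3, 4] / [6] / [7];  Q = [1, 2, 5] / [3, 4] / [6] / [7]
  Insert 8 (step 8): P = [1, 2, 5, 8] / [3, 4] / [6] / [7];  Q = [1, 2, 5, 8] / [3, 4] / [6] / [7]
Final shape: (4, 2, 1, 1).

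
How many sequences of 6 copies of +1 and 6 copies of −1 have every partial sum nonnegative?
C_6 = 132

These ballot sequences are counted by the Catalan number C_n = (1/(n + 1)) · C(2n, n). For n = 6: C_6 = (1/7) · C(12, 6) = 924/7 = 132.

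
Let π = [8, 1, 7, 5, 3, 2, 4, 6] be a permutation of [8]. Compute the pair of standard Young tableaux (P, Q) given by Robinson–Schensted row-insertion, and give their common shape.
P = [1, 2, 4, 6] / [3] / [5] / [7] / [8];  Q = [1, 3, 7, 8] / [2] / [4] / [5] / [6];  common shape = (4, 1, 1, 1, 1)

Row-insert the values π_1, π_2, … into P one at a time, bumping the leftmost entry strictly greater than the inserted value down to the next row. The recording tableau Q records, in position (i, j), the step at which that cell was added to P.
  Insert 8 (step 1): P = [8];  Q = [1]
  Insert 1 (step 2): P = [1] / [8];  Q = [1] / [2]
  Insert 7 (step 3): P = [1, 7] / [8];  Q = [1, 3] / [2]
  Insert 5 (step 4): P = [1, 5] / [7] / [8];  Q = [1, 3] / [2] / [4]
  Insert 3 (step 5): P = [1, 3] / [5] / [7] / [8];  Q = [1, 3] / [2] / [4] / [5]
  Insert 2 (step 6): P = [1, 2] / [3] / [5] / [7] / [8];  Q = [1, 3] / [2] / [4] / [5] / [6]
  Insert 4 (step 7): P = [1, 2, 4] / [3] / [5] / [7] / [8];  Q = [1, 3, 7] / [2] / [4] / [5] / [6]
  Insert 6 (step 8): P = [1, 2, 4, 6] / [3] / [5] / [7] / [8];  Q = [1, 3, 7, 8] / [2] / [4] / [5] / [6]
Final shape: (4, 1, 1, 1, 1).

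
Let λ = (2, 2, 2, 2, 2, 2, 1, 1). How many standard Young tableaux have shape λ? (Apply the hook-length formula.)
# SYT of shape (2, 2, 2, 2, 2, 2, 1, 1) = 1001

Hook-length formula: f^λ = n! / Π hook(c), product over all cells c of the Young diagram. For λ = (2, 2, 2, 2, 2, 2, 1, 1), n = 14 boxes. Hook lengths by row (left-to-right, top-to-bottom): [9, 6]; [8, 5]; [7, 4]; [6, 3]; [5, 2]; [4, 1]; [2]; [1]. Product of hooks = 87091200. So f^λ = 14! / 87091200 = 87178291200 / 87091200 = 1001.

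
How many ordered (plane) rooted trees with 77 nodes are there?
C_76 = 4790408930363303911328386208394864461024520

These ordered rooted trees are counted by the Catalan number C_n = (1/(n + 1)) · C(2n, n). For n = 76: C_76 = (1/77) · C(152, 76) = 368861487637974401172285738046404563498888040/77 = 4790408930363303911328386208394864461024520.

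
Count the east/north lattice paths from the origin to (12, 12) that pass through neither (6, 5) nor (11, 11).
Number of paths = 927388

Inclusion–exclusion. Total paths: C(24, 12) = 2704156. Through P₁: C(11, 6)·C(13, 6) = 792792. Through P₂: C(22, 11)·C(2, 1) = 1410864. Since P₁ is strictly southwest of P₂, a monotone path through both must visit P₁ then P₂; paths through both = C(11, 6)·C(11, 5)·C(2, 1) = 426888. Avoid both = 2704156 − 792792 − 1410864 + 426888 = 927388.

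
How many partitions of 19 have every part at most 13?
p(19, parts ≤ 13) = 471

Use the recurrence p(n, m) = p(n, m−1) + p(n−m, m): either the largest part is < m (count p(n, m−1)) or the largest part is exactly m (remove one copy of m, count p(n−m, m)). With p(0, ·) = 1 this gives p(19, parts ≤ 13) = 471. (By conjugating Young diagrams, this also counts partitions of 19 into at most 13 parts.)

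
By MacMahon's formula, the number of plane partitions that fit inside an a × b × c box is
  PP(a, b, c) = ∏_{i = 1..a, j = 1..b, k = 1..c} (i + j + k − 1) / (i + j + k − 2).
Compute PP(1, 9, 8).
PP(1, 9, 8) = 24310

Evaluate the triple product over i = 1..1, j = 1..9, k = 1..8. The factors are (2/1) · (3/2) · (4/3) · (5/4) · (6/5) · (7/6) · (8/7) · (9/8) · … (72 factors total). The numerators and denominators telescope so the product is an integer; carrying out the multiplication exactly gives PP(1, 9, 8) = 24310.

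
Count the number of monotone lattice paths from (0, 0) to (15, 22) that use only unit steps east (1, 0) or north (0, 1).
Number of paths = 9364199760

A monotone lattice path from (0, 0) to (15, 22) consists of 15 east steps and 22 north steps in some order, so it is determined by which 15 of the 37 steps are east. The count is C(37, 15) = 9364199760.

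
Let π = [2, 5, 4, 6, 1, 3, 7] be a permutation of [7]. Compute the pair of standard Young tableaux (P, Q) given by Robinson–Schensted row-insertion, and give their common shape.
P = [1, 3, 6, 7] / [2, 4] / [5];  Q = [1, 2, 4, 7] / [3, 6] / [5];  common shape = (4, 2, 1)

Row-insert the values π_1, π_2, … into P one at a time, bumping the leftmost entry strictly greater than the inserted value down to the next row. The recording tableau Q records, in position (i, j), the step at which that cell was added to P.
  Insert 2 (step 1): P = [2];  Q = [1]
  Insert 5 (step 2): P = [2, 5];  Q = [1, 2]
  Insert 4 (step 3): P = [2, 4] / [5];  Q = [1, 2] / [3]
  Insert 6 (step 4): P = [2, 4, 6] / [5];  Q = [1, 2, 4] / [3]
  Insert 1 (step 5): P = [1, 4, 6] / [2] / [5];  Q = [1, 2, 4] / [3] / [5]
  Insert 3 (step 6): P = [1, 3, 6] / [2, 4] / [5];  Q = [1, 2, 4] / [3, 6] / [5]
  Insert 7 (step 7): P = [1, 3, 6, 7] / [2, 4] / [5];  Q = [1, 2, 4, 7] / [3, 6] / [5]
Final shape: (4, 2, 1).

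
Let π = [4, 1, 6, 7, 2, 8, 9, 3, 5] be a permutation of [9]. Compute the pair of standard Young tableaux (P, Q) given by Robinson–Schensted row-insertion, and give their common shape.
P = [1, 2, 3, 5, 9] / [4, 6, 7, 8];  Q = [1, 3, 4, 6, 7] / [2, 5, 8, 9];  common shape = (5, 4)

Row-insert the values π_1, π_2, … into P one at a time, bumping the leftmost entry strictly greater than the inserted value down to the next row. The recording tableau Q records, in position (i, j), the step at which that cell was added to P.
  Insert 4 (step 1): P = [4];  Q = [1]
  Insert 1 (step 2): P = [1] / [4];  Q = [1] / [2]
  Insert 6 (step 3): P = [1, 6] / [4];  Q = [1, 3] / [2]
  Insert 7 (step 4): P = [1, 6, 7] / [4];  Q = [1, 3, 4] / [2]
  Insert 2 (step 5): P = [1, 2, 7] / [4, 6];  Q = [1, 3, 4] / [2, 5]
  Insert 8 (step 6): P = [1, 2, 7, 8] / [4, 6];  Q = [1, 3, 4, 6] / [2, 5]
  Insert 9 (step 7): P = [1, 2, 7, 8, 9] / [4, 6];  Q = [1, 3, 4, 6, 7] / [2, 5]
  Insert 3 (step 8): P = [1, 2, 3, 8, 9] / [4, 6, 7];  Q = [1, 3, 4, 6, 7] / [2, 5, 8]
  Insert 5 (step 9): P = [1, 2, 3, 5, 9] / [4, 6, 7, 8];  Q = [1, 3, 4, 6, 7] / [2, 5, 8, 9]
Final shape: (5, 4).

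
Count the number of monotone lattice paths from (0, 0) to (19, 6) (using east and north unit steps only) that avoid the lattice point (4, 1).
Number of paths = 99580

Total paths from (0, 0) to (19, 6): C(25, 19) = 177100. Paths through (4, 1): (paths (0, 0) → (4, 1)) × (paths (4, 1) → (19, 6)) = C(5, 4) · C(20, 15) = 5 · 15504 = 77520. Avoidance count = 177100 − 77520 = 99580.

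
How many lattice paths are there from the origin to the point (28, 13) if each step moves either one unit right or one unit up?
Number of paths = 17620076360

A monotone lattice path from (0, 0) to (28, 13) consists of 28 east steps and 13 north steps in some order, so it is determined by which 28 of the 41 steps are east. The count is C(41, 28) = 17620076360.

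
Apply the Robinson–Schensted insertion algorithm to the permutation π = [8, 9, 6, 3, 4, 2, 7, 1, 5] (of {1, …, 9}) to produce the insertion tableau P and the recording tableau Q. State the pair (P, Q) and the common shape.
P = [1, 4, 5] / [2, 7] / [3, 9] / [6] / [8];  Q = [1, 2, 7] / [3, 5] / [4, 9] / [6] / [8];  common shape = (3, 2, 2, 1, 1)

Row-insert the values π_1, π_2, … into P one at a time, bumping the leftmost entry strictly greater than the inserted value down to the next row. The recording tableau Q records, in position (i, j), the step at which that cell was added to P.
  Insert 8 (step 1): P = [8];  Q = [1]
  Insert 9 (step 2): P = [8, 9];  Q = [1, 2]
  Insert 6 (step 3): P = [6, 9] / [8];  Q = [1, 2] / [3]
  Insert 3 (step 4): P = [3, 9] / [6] / [8];  Q = [1, 2] / [3] / [4]
  Insert 4 (step 5): P = [3, 4] / [6, 9] / [8];  Q = [1, 2] / [3, 5] / [4]
  Insert 2 (step 6): P = [2, 4] / [3, 9] / [6] / [8];  Q = [1, 2] / [3, 5] / [4] / [6]
  Insert 7 (step 7): P = [2, 4, 7] / [3, 9] / [6] / [8];  Q = [1, 2, 7] / [3, 5] / [4] / [6]
  Insert 1 (step 8): P = [1, 4, 7] / [2, 9] / [3] / [6] / [8];  Q = [1, 2, 7] / [3, 5] / [4] / [6] / [8]
  Insert 5 (step 9): P = [1, 4, 5] / [2, 7] / [3, 9] / [6] / [8];  Q = [1, 2, 7] / [3, 5] / [4, 9] / [6] / [8]
Final shape: (3, 2, 2, 1, 1).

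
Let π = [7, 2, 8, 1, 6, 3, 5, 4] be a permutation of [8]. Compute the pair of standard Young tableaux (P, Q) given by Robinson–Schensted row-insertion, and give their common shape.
P = [1, 3, 4] / [2, 5] / [6, 8] / [7];  Q = [1, 3, 7] / [2, 5] / [4, 6] / [8];  common shape = (3, 2, 2, 1)

Row-insert the values π_1, π_2, … into P one at a time, bumping the leftmost entry strictly greater than the inserted value down to the next row. The recording tableau Q records, in position (i, j), the step at which that cell was added to P.
  Insert 7 (step 1): P = [7];  Q = [1]
  Insert 2 (step 2): P = [2] / [7];  Q = [1] / [2]
  Insert 8 (step 3): P = [2, 8] / [7];  Q = [1, 3] / [2]
  Insert 1 (step 4): P = [1, 8] / [2] / [7];  Q = [1, 3] / [2] / [4]
  Insert 6 (step 5): P = [1, 6] / [2, 8] / [7];  Q = [1, 3] / [2, 5] / [4]
  Insert 3 (step 6): P = [1, 3] / [2, 6] / [7, 8];  Q = [1, 3] / [2, 5] / [4, 6]
  Insert 5 (step 7): P = [1, 3, 5] / [2, 6] / [7, 8];  Q = [1, 3, 7] / [2, 5] / [4, 6]
  Insert 4 (step 8): P = [1, 3, 4] / [2, 5] / [6, 8] / [7];  Q = [1, 3, 7] / [2, 5] / [4, 6] / [8]
Final shape: (3, 2, 2, 1).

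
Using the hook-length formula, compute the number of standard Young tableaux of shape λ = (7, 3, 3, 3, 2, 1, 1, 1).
# SYT of shape (7, 3, 3, 3, 2, 1, 1, 1) = 349188840

Hook-length formula: f^λ = n! / Π hook(c), product over all cells c of the Young diagram. For λ = (7, 3, 3, 3, 2, 1, 1, 1), n = 21 boxes. Hook lengths by row (left-to-right, top-to-bottom): [14, 10, 8, 4, 3, 2, 1]; [9, 5, 3]; [8, 4, 2]; [7, 3, 1]; [5, 1]; [3]; [2]; [1]. Product of hooks = 146313216000. So f^λ = 21! / 146313216000 = 51090942171709440000 / 146313216000 = 349188840.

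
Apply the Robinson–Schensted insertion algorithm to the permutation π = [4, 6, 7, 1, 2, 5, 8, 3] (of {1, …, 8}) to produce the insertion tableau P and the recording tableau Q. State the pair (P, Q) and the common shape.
P = [1, 2, 3, 8] / [4, 5, 7] / [6];  Q = [1, 2, 3, 7] / [4, 5, 6] / [8];  common shape = (4, 3, 1)

Row-insert the values π_1, π_2, … into P one at a time, bumping the leftmost entry strictly greater than the inserted value down to the next row. The recording tableau Q records, in position (i, j), the step at which that cell was added to P.
  Insert 4 (step 1): P = [4];  Q = [1]
  Insert 6 (step 2): P = [4, 6];  Q = [1, 2]
  Insert 7 (step 3): P = [4, 6, 7];  Q = [1, 2, 3]
  Insert 1 (step 4): P = [1, 6, 7] / [4];  Q = [1, 2, 3] / [4]
  Insert 2 (step 5): P = [1, 2, 7] / [4, 6];  Q = [1, 2, 3] / [4, 5]
  Insert 5 (step 6): P = [1, 2, 5] / [4, 6, 7];  Q = [1, 2, 3] / [4, 5, 6]
  Insert 8 (step 7): P = [1, 2, 5, 8] / [4, 6, 7];  Q = [1, 2, 3, 7] / [4, 5, 6]
  Insert 3 (step 8): P = [1, 2, 3, 8] / [4, 5, 7] / [6];  Q = [1, 2, 3, 7] / [4, 5, 6] / [8]
Final shape: (4, 3, 1).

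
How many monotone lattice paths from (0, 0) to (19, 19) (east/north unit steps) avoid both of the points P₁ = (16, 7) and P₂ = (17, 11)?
Number of paths = 34322539590

Inclusion–exclusion. Total paths: C(38, 19) = 35345263800. Through P₁: C(23, 16)·C(15, 3) = 111546435. Through P₂: C(28, 17)·C(10, 2) = 966338100. Since P₁ is strictly southwest of P₂, a monotone path through both must visit P₁ then P₂; paths through both = C(23, 16)·C(5, 1)·C(10, 2) = 55160325. Avoid both = 35345263800 − 111546435 − 966338100 + 55160325 = 34322539590.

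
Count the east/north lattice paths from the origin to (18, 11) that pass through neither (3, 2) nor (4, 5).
Number of paths = 18188890

Inclusion–exclusion. Total paths: C(29, 18) = 34597290. Through P₁: C(5, 3)·C(24, 15) = 13075040. Through P₂: C(9, 4)·C(20, 14) = 4883760. Since P₁ is strictly southwest of P₂, a monotone path through both must visit P₁ then P₂; paths through both = C(5, 3)·C(4, 1)·C(20, 14) = 1550400. Avoid both = 34597290 − 13075040 − 4883760 + 1550400 = 18188890.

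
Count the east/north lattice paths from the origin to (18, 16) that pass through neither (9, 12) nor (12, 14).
Number of paths = 1805686280

Inclusion–exclusion. Total paths: C(34, 18) = 2203961430. Through P₁: C(21, 9)·C(13, 9) = 210159950. Through P₂: C(26, 12)·C(8, 6) = 270415600. Since P₁ is strictly southwest of P₂, a monotone path through both must visit P₁ then P₂; paths through both = C(21, 9)·C(5, 3)·C(8, 6) = 82300400. Avoid both = 2203961430 − 210159950 − 270415600 + 82300400 = 1805686280.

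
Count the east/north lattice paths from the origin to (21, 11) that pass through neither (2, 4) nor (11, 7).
Number of paths = 90604956

Inclusion–exclusion. Total paths: C(32, 21) = 129024480. Through P₁: C(6, 2)·C(26, 19) = 9867000. Through P₂: C(18, 11)·C(14, 10) = 31855824. Since P₁ is strictly southwest of P₂, a monotone path through both must visit P₁ then P₂; paths through both = C(6, 2)·C(12, 9)·C(14, 10) = 3303300. Avoid both = 129024480 − 9867000 − 31855824 + 3303300 = 90604956.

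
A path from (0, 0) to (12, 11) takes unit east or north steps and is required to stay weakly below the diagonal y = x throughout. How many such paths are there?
Number of paths = 208012

By the reflection principle (André's argument), the number of monotone paths to (12, 11) with n ≤ m that never go above y = x is C(23, 12) − C(23, 13) = 1352078 − 1144066 = 208012.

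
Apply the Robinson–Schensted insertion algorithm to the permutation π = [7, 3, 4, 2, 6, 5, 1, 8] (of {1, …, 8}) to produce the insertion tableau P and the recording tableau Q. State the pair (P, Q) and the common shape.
P = [1, 4, 5, 8] / [2, 6] / [3] / [7];  Q = [1, 3, 5, 8] / [2, 6] / [4] / [7];  common shape = (4, 2, 1, 1)

Row-insert the values π_1, π_2, … into P one at a time, bumping the leftmost entry strictly greater than the inserted value down to the next row. The recording tableau Q records, in position (i, j), the step at which that cell was added to P.
  Insert 7 (step 1): P = [7];  Q = [1]
  Insert 3 (step 2): P = [3] / [7];  Q = [1] / [2]
  Insert 4 (step 3): P = [3, 4] / [7];  Q = [1, 3] / [2]
  Insert 2 (step 4): P = [2, 4] / [3] / [7];  Q = [1, 3] / [2] / [4]
  Insert 6 (step 5): P = [2, 4, 6] / [3] / [7];  Q = [1, 3, 5] / [2] / [4]
  Insert 5 (step 6): P = [2, 4, 5] / [3, 6] / [7];  Q = [1, 3, 5] / [2, 6] / [4]
  Insert 1 (step 7): P = [1, 4, 5] / [2, 6] / [3] / [7];  Q = [1, 3, 5] / [2, 6] / [4] / [7]
  Insert 8 (step 8): P = [1, 4, 5, 8] / [2, 6] / [3] / [7];  Q = [1, 3, 5, 8] / [2, 6] / [4] / [7]
Final shape: (4, 2, 1, 1).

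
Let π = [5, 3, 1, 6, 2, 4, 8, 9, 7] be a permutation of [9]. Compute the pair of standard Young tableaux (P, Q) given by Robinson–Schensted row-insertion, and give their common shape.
P = [1, 2, 4, 7, 9] / [3, 6, 8] / [5];  Q = [1, 4, 6, 7, 8] / [2, 5, 9] / [3];  common shape = (5, 3, 1)

Row-insert the values π_1, π_2, … into P one at a time, bumping the leftmost entry strictly greater than the inserted value down to the next row. The recording tableau Q records, in position (i, j), the step at which that cell was added to P.
  Insert 5 (step 1): P = [5];  Q = [1]
  Insert 3 (step 2): P = [3] / [5];  Q = [1] / [2]
  Insert 1 (step 3): P = [1] / [3] / [5];  Q = [1] / [2] / [3]
  Insert 6 (step 4): P = [1, 6] / [3] / [5];  Q = [1, 4] / [2] / [3]
  Insert 2 (step 5): P = [1, 2] / [3, 6] / [5];  Q = [1, 4] / [2, 5] / [3]
  Insert 4 (step 6): P = [1, 2, 4] / [3, 6] / [5];  Q = [1, 4, 6] / [2, 5] / [3]
  Insert 8 (step 7): P = [1, 2, 4, 8] / [3, 6] / [5];  Q = [1, 4, 6, 7] / [2, 5] / [3]
  Insert 9 (step 8): P = [1, 2, 4, 8, 9] / [3, 6] / [5];  Q = [1, 4, 6, 7, 8] / [2, 5] / [3]
  Insert 7 (step 9): P = [1, 2, 4, 7, 9] / [3, 6, 8] / [5];  Q = [1, 4, 6, 7, 8] / [2, 5, 9] / [3]
Final shape: (5, 3, 1).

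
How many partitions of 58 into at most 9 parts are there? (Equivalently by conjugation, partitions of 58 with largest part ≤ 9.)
p(58, parts ≤ 9) = 108527

Use the recurrence p(n, m) = p(n, m−1) + p(n−m, m): either the largest part is < m (count p(n, m−1)) or the largest part is exactly m (remove one copy of m, count p(n−m, m)). With p(0, ·) = 1 this gives p(58, parts ≤ 9) = 108527. (By conjugating Young diagrams, this also counts partitions of 58 into at most 9 parts.)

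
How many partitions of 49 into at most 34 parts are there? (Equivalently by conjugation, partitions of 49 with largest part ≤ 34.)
p(49, parts ≤ 34) = 173017

Use the recurrence p(n, m) = p(n, m−1) + p(n−m, m): either the largest part is < m (count p(n, m−1)) or the largest part is exactly m (remove one copy of m, count p(n−m, m)). With p(0, ·) = 1 this gives p(49, parts ≤ 34) = 173017. (By conjugating Young diagrams, this also counts partitions of 49 into at most 34 parts.)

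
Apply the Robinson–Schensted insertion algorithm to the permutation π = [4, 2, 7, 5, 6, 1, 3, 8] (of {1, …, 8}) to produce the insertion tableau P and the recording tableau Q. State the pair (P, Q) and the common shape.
P = [1, 3, 6, 8] / [2, 5] / [4, 7];  Q = [1, 3, 5, 8] / [2, 4] / [6, 7];  common shape = (4, 2, 2)

Row-insert the values π_1, π_2, … into P one at a time, bumping the leftmost entry strictly greater than the inserted value down to the next row. The recording tableau Q records, in position (i, j), the step at which that cell was added to P.
  Insert 4 (step 1): P = [4];  Q = [1]
  Insert 2 (step 2): P = [2] / [4];  Q = [1] / [2]
  Insert 7 (step 3): P = [2, 7] / [4];  Q = [1, 3] / [2]
  Insert 5 (step 4): P = [2, 5] / [4, 7];  Q = [1, 3] / [2, 4]
  Insert 6 (step 5): P = [2, 5, 6] / [4, 7];  Q = [1, 3, 5] / [2, 4]
  Insert 1 (step 6): P = [1, 5, 6] / [2, 7] / [4];  Q = [1, 3, 5] / [2, 4] / [6]
  Insert 3 (step 7): P = [1, 3, 6] / [2, 5] / [4, 7];  Q = [1, 3, 5] / [2, 4] / [6, 7]
  Insert 8 (step 8): P = [1, 3, 6, 8] / [2, 5] / [4, 7];  Q = [1, 3, 5, 8] / [2, 4] / [6, 7]
Final shape: (4, 2, 2).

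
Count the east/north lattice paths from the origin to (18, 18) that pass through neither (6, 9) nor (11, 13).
Number of paths = 6126528562

Inclusion–exclusion. Total paths: C(36, 18) = 9075135300. Through P₁: C(15, 6)·C(21, 12) = 1471119650. Through P₂: C(24, 11)·C(12, 7) = 1976946048. Since P₁ is strictly southwest of P₂, a monotone path through both must visit P₁ then P₂; paths through both = C(15, 6)·C(9, 5)·C(12, 7) = 499458960. Avoid both = 9075135300 − 1471119650 − 1976946048 + 499458960 = 6126528562.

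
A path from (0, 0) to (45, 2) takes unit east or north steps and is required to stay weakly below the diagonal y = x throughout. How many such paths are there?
Number of paths = 1034

By the reflection principle (André's argument), the number of monotone paths to (45, 2) with n ≤ m that never go above y = x is C(47, 45) − C(47, 46) = 1081 − 47 = 1034.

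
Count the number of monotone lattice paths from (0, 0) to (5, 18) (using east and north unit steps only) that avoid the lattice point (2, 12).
Number of paths = 26005

Total paths from (0, 0) to (5, 18): C(23, 5) = 33649. Paths through (2, 12): (paths (0, 0) → (2, 12)) × (paths (2, 12) → (5, 18)) = C(14, 2) · C(9, 3) = 91 · 84 = 7644. Avoidance count = 33649 − 7644 = 26005.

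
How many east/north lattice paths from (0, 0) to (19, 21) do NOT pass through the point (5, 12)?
Number of paths = 126225636680

Total paths from (0, 0) to (19, 21): C(40, 19) = 131282408400. Paths through (5, 12): (paths (0, 0) → (5, 12)) × (paths (5, 12) → (19, 21)) = C(17, 5) · C(23, 14) = 6188 · 817190 = 5056771720. Avoidance count = 131282408400 − 5056771720 = 126225636680.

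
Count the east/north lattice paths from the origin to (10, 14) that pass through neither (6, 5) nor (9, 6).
Number of paths = 1602513

Inclusion–exclusion. Total paths: C(24, 10) = 1961256. Through P₁: C(11, 6)·C(13, 4) = 330330. Through P₂: C(15, 9)·C(9, 1) = 45045. Since P₁ is strictly southwest of P₂, a monotone path through both must visit P₁ then P₂; paths through both = C(11, 6)·C(4, 3)·C(9, 1) = 16632. Avoid both = 1961256 − 330330 − 45045 + 16632 = 1602513.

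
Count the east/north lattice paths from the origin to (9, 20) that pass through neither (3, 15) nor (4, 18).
Number of paths = 9552942

Inclusion–exclusion. Total paths: C(29, 9) = 10015005. Through P₁: C(18, 3)·C(11, 6) = 376992. Through P₂: C(22, 4)·C(7, 5) = 153615. Since P₁ is strictly southwest of P₂, a monotone path through both must visit P₁ then P₂; paths through both = C(18, 3)·C(4, 1)·C(7, 5) = 68544. Avoid both = 10015005 − 376992 − 153615 + 68544 = 9552942.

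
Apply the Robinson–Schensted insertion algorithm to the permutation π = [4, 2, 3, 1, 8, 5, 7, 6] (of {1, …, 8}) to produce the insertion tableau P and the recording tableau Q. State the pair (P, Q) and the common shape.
P = [1, 3, 5, 6] / [2, 7] / [4, 8];  Q = [1, 3, 5, 7] / [2, 6] / [4, 8];  common shape = (4, 2, 2)

Row-insert the values π_1, π_2, … into P one at a time, bumping the leftmost entry strictly greater than the inserted value down to the next row. The recording tableau Q records, in position (i, j), the step at which that cell was added to P.
  Insert 4 (step 1): P = [4];  Q = [1]
  Insert 2 (step 2): P = [2] / [4];  Q = [1] / [2]
  Insert 3 (step 3): P = [2, 3] / [4];  Q = [1, 3] / [2]
  Insert 1 (step 4): P = [1, 3] / [2] / [4];  Q = [1, 3] / [2] / [4]
  Insert 8 (step 5): P = [1, 3, 8] / [2] / [4];  Q = [1, 3, 5] / [2] / [4]
  Insert 5 (step 6): P = [1, 3, 5] / [2, 8] / [4];  Q = [1, 3, 5] / [2, 6] / [4]
  Insert 7 (step 7): P = [1, 3, 5, 7] / [2, 8] / [4];  Q = [1, 3, 5, 7] / [2, 6] / [4]
  Insert 6 (step 8): P = [1, 3, 5, 6] / [2, 7] / [4, 8];  Q = [1, 3, 5, 7] / [2, 6] / [4, 8]
Final shape: (4, 2, 2).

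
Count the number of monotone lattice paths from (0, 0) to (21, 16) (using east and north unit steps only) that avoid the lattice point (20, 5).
Number of paths = 12875137110

Total paths from (0, 0) to (21, 16): C(37, 21) = 12875774670. Paths through (20, 5): (paths (0, 0) → (20, 5)) × (paths (20, 5) → (21, 16)) = C(25, 20) · C(12, 1) = 53130 · 12 = 637560. Avoidance count = 12875774670 − 637560 = 12875137110.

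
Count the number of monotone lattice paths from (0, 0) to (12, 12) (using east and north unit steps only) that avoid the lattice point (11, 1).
Number of paths = 2704012

Total paths from (0, 0) to (12, 12): C(24, 12) = 2704156. Paths through (11, 1): (paths (0, 0) → (11, 1)) × (paths (11, 1) → (12, 12)) = C(12, 11) · C(12, 1) = 12 · 12 = 144. Avoidance count = 2704156 − 144 = 2704012.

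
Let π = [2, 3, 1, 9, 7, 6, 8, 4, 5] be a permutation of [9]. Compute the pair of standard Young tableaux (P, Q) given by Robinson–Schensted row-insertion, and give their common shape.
P = [1, 3, 4, 5] / [2, 6, 8] / [7] / [9];  Q = [1, 2, 4, 7] / [3, 5, 9] / [6] / [8];  common shape = (4, 3, 1, 1)

Row-insert the values π_1, π_2, … into P one at a time, bumping the leftmost entry strictly greater than the inserted value down to the next row. The recording tableau Q records, in position (i, j), the step at which that cell was added to P.
  Insert 2 (step 1): P = [2];  Q = [1]
  Insert 3 (step 2): P = [2, 3];  Q = [1, 2]
  Insert 1 (step 3): P = [1, 3] / [2];  Q = [1, 2] / [3]
  Insert 9 (step 4): P = [1, 3, 9] / [2];  Q = [1, 2, 4] / [3]
  Insert 7 (step 5): P = [1, 3, 7] / [2, 9];  Q = [1, 2, 4] / [3, 5]
  Insert 6 (step 6): P = [1, 3, 6] / [2, 7] / [9];  Q = [1, 2, 4] / [3, 5] / [6]
  Insert 8 (step 7): P = [1, 3, 6, 8] / [2, 7] / [9];  Q = [1, 2, 4, 7] / [3, 5] / [6]
  Insert 4 (step 8): P = [1, 3, 4, 8] / [2, 6] / [7] / [9];  Q = [1, 2, 4, 7] / [3, 5] / [6] / [8]
  Insert 5 (step 9): P = [1, 3, 4, 5] / [2, 6, 8] / [7] / [9];  Q = [1, 2, 4, 7] / [3, 5, 9] / [6] / [8]
Final shape: (4, 3, 1, 1).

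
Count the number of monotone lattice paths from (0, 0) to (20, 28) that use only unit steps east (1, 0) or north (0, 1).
Number of paths = 16735679449896

A monotone lattice path from (0, 0) to (20, 28) consists of 20 east steps and 28 north steps in some order, so it is determined by which 20 of the 48 steps are east. The count is C(48, 20) = 16735679449896.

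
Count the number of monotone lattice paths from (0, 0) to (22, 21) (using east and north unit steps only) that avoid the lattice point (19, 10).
Number of paths = 1044758558220

Total paths from (0, 0) to (22, 21): C(43, 22) = 1052049481860. Paths through (19, 10): (paths (0, 0) → (19, 10)) × (paths (19, 10) → (22, 21)) = C(29, 19) · C(14, 3) = 20030010 · 364 = 7290923640. Avoidance count = 1052049481860 − 7290923640 = 1044758558220.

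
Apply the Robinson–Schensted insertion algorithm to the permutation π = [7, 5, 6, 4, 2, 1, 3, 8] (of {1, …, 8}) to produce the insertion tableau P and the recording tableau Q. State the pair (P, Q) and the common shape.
P = [1, 3, 8] / [2, 6] / [4] / [5] / [7];  Q = [1, 3, 8] / [2, 7] / [4] / [5] / [6];  common shape = (3, 2, 1, 1, 1)

Row-insert the values π_1, π_2, … into P one at a time, bumping the leftmost entry strictly greater than the inserted value down to the next row. The recording tableau Q records, in position (i, j), the step at which that cell was added to P.
  Insert 7 (step 1): P = [7];  Q = [1]
  Insert 5 (step 2): P = [5] / [7];  Q = [1] / [2]
  Insert 6 (step 3): P = [5, 6] / [7];  Q = [1, 3] / [2]
  Insert 4 (step 4): P = [4, 6] / [5] / [7];  Q = [1, 3] / [2] / [4]
  Insert 2 (step 5): P = [2, 6] / [4] / [5] / [7];  Q = [1, 3] / [2] / [4] / [5]
  Insert 1 (step 6): P = [1, 6] / [2] / [4] / [5] / [7];  Q = [1, 3] / [2] / [4] / [5] / [6]
  Insert 3 (step 7): P = [1, 3] / [2, 6] / [4] / [5] / [7];  Q = [1, 3] / [2, 7] / [4] / [5] / [6]
  Insert 8 (step 8): P = [1, 3, 8] / [2, 6] / [4] / [5] / [7];  Q = [1, 3, 8] / [2, 7] / [4] / [5] / [6]
Final shape: (3, 2, 1, 1, 1).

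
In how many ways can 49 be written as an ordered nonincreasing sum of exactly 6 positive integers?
p(49, 6 parts) = 4935

Partitions of n into exactly k parts are in bijection with partitions of n − k into at most k parts (subtract 1 from each part). So p(49, exactly 6) = p(43, parts ≤ 6). Computing via the recurrence p(m, j) = p(m, j−1) + p(m−j, j) gives 4935.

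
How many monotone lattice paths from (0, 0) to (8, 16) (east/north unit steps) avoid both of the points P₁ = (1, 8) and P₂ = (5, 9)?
Number of paths = 442716

Inclusion–exclusion. Total paths: C(24, 8) = 735471. Through P₁: C(9, 1)·C(15, 7) = 57915. Through P₂: C(14, 5)·C(10, 3) = 240240. Since P₁ is strictly southwest of P₂, a monotone path through both must visit P₁ then P₂; paths through both = C(9, 1)·C(5, 4)·C(10, 3) = 5400. Avoid both = 735471 − 57915 − 240240 + 5400 = 442716.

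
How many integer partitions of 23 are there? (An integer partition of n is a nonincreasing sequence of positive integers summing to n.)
p(23) = 1255

Compute p(n) via the recurrence p(n, m) = p(n, m−1) + p(n−m, m), where p(n, m) counts partitions of n with all parts ≤ m and p(n) = p(n, n). The base cases are p(0, m) = 1 and p(n, 0) = 0 for n > 0. Filling the table yields p(23) = 1255. (Euler's pentagonal recurrence is an alternative.)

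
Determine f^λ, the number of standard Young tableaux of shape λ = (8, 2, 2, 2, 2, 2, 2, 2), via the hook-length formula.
# SYT of shape (8, 2, 2, 2, 2, 2, 2, 2) = 36581688

Hook-length formula: f^λ = n! / Π hook(c), product over all cells c of the Young diagram. For λ = (8, 2, 2, 2, 2, 2, 2, 2), n = 22 boxes. Hook lengths by row (left-to-right, top-to-bottom): [15, 14, 6, 5, 4, 3, 2, 1]; [8, 7]; [7, 6]; [6, 5]; [5, 4]; [4, 3]; [3, 2]; [2, 1]. Product of hooks = 30725775360000. So f^λ = 22! / 30725775360000 = 1124000727777607680000 / 30725775360000 = 36581688.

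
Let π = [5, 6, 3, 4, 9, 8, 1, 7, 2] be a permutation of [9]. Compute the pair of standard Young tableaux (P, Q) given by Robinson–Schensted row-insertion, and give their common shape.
P = [1, 2, 7] / [3, 4, 8] / [5, 6] / [9];  Q = [1, 2, 5] / [3, 4, 6] / [7, 8] / [9];  common shape = (3, 3, 2, 1)

Row-insert the values π_1, π_2, … into P one at a time, bumping the leftmost entry strictly greater than the inserted value down to the next row. The recording tableau Q records, in position (i, j), the step at which that cell was added to P.
  Insert 5 (step 1): P = [5];  Q = [1]
  Insert 6 (step 2): P = [5, 6];  Q = [1, 2]
  Insert 3 (step 3): P = [3, 6] / [5];  Q = [1, 2] / [3]
  Insert 4 (step 4): P = [3, 4] / [5, 6];  Q = [1, 2] / [3, 4]
  Insert 9 (step 5): P = [3, 4, 9] / [5, 6];  Q = [1, 2, 5] / [3, 4]
  Insert 8 (step 6): P = [3, 4, 8] / [5, 6, 9];  Q = [1, 2, 5] / [3, 4, 6]
  Insert 1 (step 7): P = [1, 4, 8] / [3, 6, 9] / [5];  Q = [1, 2, 5] / [3, 4, 6] / [7]
  Insert 7 (step 8): P = [1, 4, 7] / [3, 6, 8] / [5, 9];  Q = [1, 2, 5] / [3, 4, 6] / [7, 8]
  Insert 2 (step 9): P = [1, 2, 7] / [3, 4, 8] / [5, 6] / [9];  Q = [1, 2, 5] / [3, 4, 6] / [7, 8] / [9]
Final shape: (3, 3, 2, 1).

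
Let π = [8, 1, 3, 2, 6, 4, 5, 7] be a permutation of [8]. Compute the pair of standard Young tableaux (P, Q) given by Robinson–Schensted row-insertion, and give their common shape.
P = [1, 2, 4, 5, 7] / [3, 6] / [8];  Q = [1, 3, 5, 7, 8] / [2, 6] / [4];  common shape = (5, 2, 1)

Row-insert the values π_1, π_2, … into P one at a time, bumping the leftmost entry strictly greater than the inserted value down to the next row. The recording tableau Q records, in position (i, j), the step at which that cell was added to P.
  Insert 8 (step 1): P = [8];  Q = [1]
  Insert 1 (step 2): P = [1] / [8];  Q = [1] / [2]
  Insert 3 (step 3): P = [1, 3] / [8];  Q = [1, 3] / [2]
  Insert 2 (step 4): P = [1, 2] / [3] / [8];  Q = [1, 3] / [2] / [4]
  Insert 6 (step 5): P = [1, 2, 6] / [3] / [8];  Q = [1, 3, 5] / [2] / [4]
  Insert 4 (step 6): P = [1, 2, 4] / [3, 6] / [8];  Q = [1, 3, 5] / [2, 6] / [4]
  Insert 5 (step 7): P = [1, 2, 4, 5] / [3, 6] / [8];  Q = [1, 3, 5, 7] / [2, 6] / [4]
  Insert 7 (step 8): P = [1, 2, 4, 5, 7] / [3, 6] / [8];  Q = [1, 3, 5, 7, 8] / [2, 6] / [4]
Final shape: (5, 2, 1).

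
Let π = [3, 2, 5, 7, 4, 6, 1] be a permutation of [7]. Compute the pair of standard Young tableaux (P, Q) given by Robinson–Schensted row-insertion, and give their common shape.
P = [1, 4, 6] / [2, 5, 7] / [3];  Q = [1, 3, 4] / [2, 5, 6] / [7];  common shape = (3, 3, 1)

Row-insert the values π_1, π_2, … into P one at a time, bumping the leftmost entry strictly greater than the inserted value down to the next row. The recording tableau Q records, in position (i, j), the step at which that cell was added to P.
  Insert 3 (step 1): P = [3];  Q = [1]
  Insert 2 (step 2): P = [2] / [3];  Q = [1] / [2]
  Insert 5 (step 3): P = [2, 5] / [3];  Q = [1, 3] / [2]
  Insert 7 (step 4): P = [2, 5, 7] / [3];  Q = [1, 3, 4] / [2]
  Insert 4 (step 5): P = [2, 4, 7] / [3, 5];  Q = [1, 3, 4] / [2, 5]
  Insert 6 (step 6): P = [2, 4, 6] / [3, 5, 7];  Q = [1, 3, 4] / [2, 5, 6]
  Insert 1 (step 7): P = [1, 4, 6] / [2, 5, 7] / [3];  Q = [1, 3, 4] / [2, 5, 6] / [7]
Final shape: (3, 3, 1).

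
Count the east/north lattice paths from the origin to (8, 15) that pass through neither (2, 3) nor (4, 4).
Number of paths = 250074

Inclusion–exclusion. Total paths: C(23, 8) = 490314. Through P₁: C(5, 2)·C(18, 6) = 185640. Through P₂: C(8, 4)·C(15, 4) = 95550. Since P₁ is strictly southwest of P₂, a monotone path through both must visit P₁ then P₂; paths through both = C(5, 2)·C(3, 2)·C(15, 4) = 40950. Avoid both = 490314 − 185640 − 95550 + 40950 = 250074.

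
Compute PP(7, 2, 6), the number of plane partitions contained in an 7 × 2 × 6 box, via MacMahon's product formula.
PP(7, 2, 6) = 736164

Evaluate the triple product over i = 1..7, j = 1..2, k = 1..6. The factors are (2/1) · (3/2) · (4/3) · (5/4) · (6/5) · (7/6) · (3/2) · (4/3) · … (84 factors total). The numerators and denominators telescope so the product is an integer; carrying out the multiplication exactly gives PP(7, 2, 6) = 736164.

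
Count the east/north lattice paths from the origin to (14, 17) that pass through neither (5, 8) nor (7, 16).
Number of paths = 201110649

Inclusion–exclusion. Total paths: C(31, 14) = 265182525. Through P₁: C(13, 5)·C(18, 9) = 62573940. Through P₂: C(23, 7)·C(8, 7) = 1961256. Since P₁ is strictly southwest of P₂, a monotone path through both must visit P₁ then P₂; paths through both = C(13, 5)·C(10, 2)·C(8, 7) = 463320. Avoid both = 265182525 − 62573940 − 1961256 + 463320 = 201110649.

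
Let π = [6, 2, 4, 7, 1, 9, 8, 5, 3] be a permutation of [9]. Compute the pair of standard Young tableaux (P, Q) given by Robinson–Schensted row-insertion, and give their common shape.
P = [1, 3, 5, 8] / [2, 4] / [6, 7] / [9];  Q = [1, 3, 4, 6] / [2, 7] / [5, 8] / [9];  common shape = (4, 2, 2, 1)

Row-insert the values π_1, π_2, … into P one at a time, bumping the leftmost entry strictly greater than the inserted value down to the next row. The recording tableau Q records, in position (i, j), the step at which that cell was added to P.
  Insert 6 (step 1): P = [6];  Q = [1]
  Insert 2 (step 2): P = [2] / [6];  Q = [1] / [2]
  Insert 4 (step 3): P = [2, 4] / [6];  Q = [1, 3] / [2]
  Insert 7 (step 4): P = [2, 4, 7] / [6];  Q = [1, 3, 4] / [2]
  Insert 1 (step 5): P = [1, 4, 7] / [2] / [6];  Q = [1, 3, 4] / [2] / [5]
  Insert 9 (step 6): P = [1, 4, 7, 9] / [2] / [6];  Q = [1, 3, 4, 6] / [2] / [5]
  Insert 8 (step 7): P = [1, 4, 7, 8] / [2, 9] / [6];  Q = [1, 3, 4, 6] / [2, 7] / [5]
  Insert 5 (step 8): P = [1, 4, 5, 8] / [2, 7] / [6, 9];  Q = [1, 3, 4, 6] / [2, 7] / [5, 8]
  Insert 3 (step 9): P = [1, 3, 5, 8] / [2, 4] / [6, 7] / [9];  Q = [1, 3, 4, 6] / [2, 7] / [5, 8] / [9]
Final shape: (4, 2, 2, 1).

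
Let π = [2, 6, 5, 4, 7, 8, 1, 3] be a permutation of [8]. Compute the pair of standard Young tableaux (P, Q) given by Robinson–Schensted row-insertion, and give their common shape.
P = [1, 3, 7, 8] / [2, 4] / [5] / [6];  Q = [1, 2, 5, 6] / [3, 8] / [4] / [7];  common shape = (4, 2, 1, 1)

Row-insert the values π_1, π_2, … into P one at a time, bumping the leftmost entry strictly greater than the inserted value down to the next row. The recording tableau Q records, in position (i, j), the step at which that cell was added to P.
  Insert 2 (step 1): P = [2];  Q = [1]
  Insert 6 (step 2): P = [2, 6];  Q = [1, 2]
  Insert 5 (step 3): P = [2, 5] / [6];  Q = [1, 2] / [3]
  Insert 4 (step 4): P = [2, 4] / [5] / [6];  Q = [1, 2] / [3] / [4]
  Insert 7 (step 5): P = [2, 4, 7] / [5] / [6];  Q = [1, 2, 5] / [3] / [4]
  Insert 8 (step 6): P = [2, 4, 7, 8] / [5] / [6];  Q = [1, 2, 5, 6] / [3] / [4]
  Insert 1 (step 7): P = [1, 4, 7, 8] / [2] / [5] / [6];  Q = [1, 2, 5, 6] / [3] / [4] / [7]
  Insert 3 (step 8): P = [1, 3, 7, 8] / [2, 4] / [5] / [6];  Q = [1, 2, 5, 6] / [3, 8] / [4] / [7]
Final shape: (4, 2, 1, 1).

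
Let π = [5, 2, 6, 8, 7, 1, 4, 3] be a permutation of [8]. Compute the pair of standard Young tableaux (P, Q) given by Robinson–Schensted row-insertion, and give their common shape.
P = [1, 3, 7] / [2, 4] / [5, 6] / [8];  Q = [1, 3, 4] / [2, 5] / [6, 7] / [8];  common shape = (3, 2, 2, 1)

Row-insert the values π_1, π_2, … into P one at a time, bumping the leftmost entry strictly greater than the inserted value down to the next row. The recording tableau Q records, in position (i, j), the step at which that cell was added to P.
  Insert 5 (step 1): P = [5];  Q = [1]
  Insert 2 (step 2): P = [2] / [5];  Q = [1] / [2]
  Insert 6 (step 3): P = [2, 6] / [5];  Q = [1, 3] / [2]
  Insert 8 (step 4): P = [2, 6, 8] / [5];  Q = [1, 3, 4] / [2]
  Insert 7 (step 5): P = [2, 6, 7] / [5, 8];  Q = [1, 3, 4] / [2, 5]
  Insert 1 (step 6): P = [1, 6, 7] / [2, 8] / [5];  Q = [1, 3, 4] / [2, 5] / [6]
  Insert 4 (step 7): P = [1, 4, 7] / [2, 6] / [5, 8];  Q = [1, 3, 4] / [2, 5] / [6, 7]
  Insert 3 (step 8): P = [1, 3, 7] / [2, 4] / [5, 6] / [8];  Q = [1, 3, 4] / [2, 5] / [6, 7] / [8]
Final shape: (3, 2, 2, 1).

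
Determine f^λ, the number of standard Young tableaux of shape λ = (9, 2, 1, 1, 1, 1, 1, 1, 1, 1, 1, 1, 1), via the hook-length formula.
# SYT of shape (9, 2, 1, 1, 1, 1, 1, 1, 1, 1, 1, 1, 1) = 2273920

Hook-length formula: f^λ = n! / Π hook(c), product over all cells c of the Young diagram. For λ = (9, 2, 1, 1, 1, 1, 1, 1, 1, 1, 1, 1, 1), n = 22 boxes. Hook lengths by row (left-to-right, top-to-bottom): [21, 9, 7, 6, 5, 4, 3, 2, 1]; [13, 1]; [11]; [10]; [9]; [8]; [7]; [6]; [5]; [4]; [3]; [2]; [1]. Product of hooks = 494300911104000. So f^λ = 22! / 494300911104000 = 1124000727777607680000 / 494300911104000 = 2273920.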